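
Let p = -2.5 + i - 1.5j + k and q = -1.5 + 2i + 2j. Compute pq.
4.75 - 8.5i - 0.75j + 3.5k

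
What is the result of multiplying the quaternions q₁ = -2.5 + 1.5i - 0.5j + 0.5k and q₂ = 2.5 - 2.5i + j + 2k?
-3 + 8.5i - 8j - 3.5k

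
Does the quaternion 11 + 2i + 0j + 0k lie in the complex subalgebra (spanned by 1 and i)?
Yes. The quaternion 11 + 2i has j- and k-coefficients y = z = 0, so it lies in the complex subalgebra spanned by 1 and i.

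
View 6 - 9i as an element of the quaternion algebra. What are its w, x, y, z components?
6 - 9i + 0j + 0k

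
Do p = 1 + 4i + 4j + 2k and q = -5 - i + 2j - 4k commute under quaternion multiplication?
No: pq = -1 - 41i - 4j - 2k ≠ -1 - i - 32j - 26k = qp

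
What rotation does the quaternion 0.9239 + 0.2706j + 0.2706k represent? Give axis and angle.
axis = (0, √2/2, √2/2), θ = π/4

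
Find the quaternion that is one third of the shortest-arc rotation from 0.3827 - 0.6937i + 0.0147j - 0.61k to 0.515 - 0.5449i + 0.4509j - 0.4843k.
0.4394 - 0.6621i + 0.1661j - 0.584k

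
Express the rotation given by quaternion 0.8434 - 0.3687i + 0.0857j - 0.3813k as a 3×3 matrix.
[[0.6945, 0.58, 0.4257], [-0.7064, 0.4373, 0.5566], [0.1366, -0.6873, 0.7134]]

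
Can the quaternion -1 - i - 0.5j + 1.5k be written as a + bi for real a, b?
No. The quaternion -1 - i - 0.5j + 1.5k has j-coefficient y = -0.5 and k-coefficient z = 1.5, not both zero, so it does not lie in the complex subalgebra spanned by 1 and i.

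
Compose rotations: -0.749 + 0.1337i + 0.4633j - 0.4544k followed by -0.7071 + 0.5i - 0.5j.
0.6944 - 0.2418i + 0.2741j + 0.6198k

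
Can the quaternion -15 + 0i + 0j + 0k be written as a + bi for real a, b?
Yes. The quaternion -15 has j- and k-coefficients y = z = 0, so it lies in the complex subalgebra spanned by 1 and i.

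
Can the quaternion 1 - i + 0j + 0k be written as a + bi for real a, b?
Yes. The quaternion 1 - i has j- and k-coefficients y = z = 0, so it lies in the complex subalgebra spanned by 1 and i.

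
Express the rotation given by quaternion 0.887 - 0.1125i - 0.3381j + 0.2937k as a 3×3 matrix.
[[0.5989, -0.445, -0.6659], [0.5971, 0.8022, 0.001], [0.5337, -0.3982, 0.7461]]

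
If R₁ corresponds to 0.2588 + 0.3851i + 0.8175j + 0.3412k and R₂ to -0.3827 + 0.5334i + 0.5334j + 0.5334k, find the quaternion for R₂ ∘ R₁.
-0.9225 - 0.2634i - 0.1514j + 0.2381k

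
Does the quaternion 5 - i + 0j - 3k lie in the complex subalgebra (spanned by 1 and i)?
No. The quaternion 5 - i - 3k has j-coefficient y = 0 and k-coefficient z = -3, not both zero, so it does not lie in the complex subalgebra spanned by 1 and i.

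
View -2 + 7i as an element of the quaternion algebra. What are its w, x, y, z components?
-2 + 7i + 0j + 0k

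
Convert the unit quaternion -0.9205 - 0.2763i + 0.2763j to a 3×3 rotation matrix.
[[0.8473, -0.1527, -0.5087], [-0.1527, 0.8473, -0.5087], [0.5087, 0.5087, 0.6946]]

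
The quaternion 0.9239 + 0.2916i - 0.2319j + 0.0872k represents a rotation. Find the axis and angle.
axis = (0.7621, -0.6061, 0.2279), θ = π/4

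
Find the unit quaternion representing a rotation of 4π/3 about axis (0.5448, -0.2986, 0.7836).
-0.5 + 0.4718i - 0.2586j + 0.6786k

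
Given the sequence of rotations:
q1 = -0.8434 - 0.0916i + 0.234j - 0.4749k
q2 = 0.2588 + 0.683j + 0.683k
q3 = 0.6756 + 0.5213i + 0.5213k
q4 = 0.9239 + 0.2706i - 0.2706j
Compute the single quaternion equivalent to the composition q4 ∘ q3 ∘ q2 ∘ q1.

q2 · q1 = -0.0537 - 0.5079i - 0.578j - 0.6364k
q3 · q2 · q1 = 0.5602 - 0.0698i - 0.3235j - 0.7593k
q4 · q3 · q2 · q1 = 0.4489 + 0.2926i - 0.245j - 0.8079k
0.4489 + 0.2926i - 0.245j - 0.8079k


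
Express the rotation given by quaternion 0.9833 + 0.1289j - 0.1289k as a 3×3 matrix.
[[0.9335, 0.2535, 0.2535], [-0.2535, 0.9668, -0.0332], [-0.2535, -0.0332, 0.9668]]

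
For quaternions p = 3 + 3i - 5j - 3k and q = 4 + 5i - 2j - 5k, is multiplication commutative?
No: pq = -28 + 46i - 26j - 8k ≠ -28 + 8i - 26j - 46k = qp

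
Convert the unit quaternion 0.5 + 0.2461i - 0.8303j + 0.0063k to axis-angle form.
axis = (0.2842, -0.9587, 0.0073), θ = 2π/3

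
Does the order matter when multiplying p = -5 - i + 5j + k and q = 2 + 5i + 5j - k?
Yes: pq = -29 - 37i - 11j - 23k ≠ -29 - 17i - 19j + 37k = qp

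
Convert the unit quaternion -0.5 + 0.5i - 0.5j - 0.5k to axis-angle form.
axis = (√3/3, -√3/3, -√3/3), θ = 4π/3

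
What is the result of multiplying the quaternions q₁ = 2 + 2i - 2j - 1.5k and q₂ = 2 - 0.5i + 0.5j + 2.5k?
9.75 - 1.25i - 7.25j + 2k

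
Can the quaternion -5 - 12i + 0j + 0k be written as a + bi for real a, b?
Yes. The quaternion -5 - 12i has j- and k-coefficients y = z = 0, so it lies in the complex subalgebra spanned by 1 and i.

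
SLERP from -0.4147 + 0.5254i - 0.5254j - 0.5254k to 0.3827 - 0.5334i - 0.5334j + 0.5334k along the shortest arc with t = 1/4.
-0.4602 + 0.5979i - 0.2708j - 0.5979k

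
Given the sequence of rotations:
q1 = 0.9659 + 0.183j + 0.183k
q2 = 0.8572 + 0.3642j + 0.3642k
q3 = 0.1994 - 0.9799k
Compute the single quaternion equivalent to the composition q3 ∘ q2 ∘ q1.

q2 · q1 = 0.6947 + 0.5086j + 0.5086k
q3 · q2 · q1 = 0.6369 + 0.4984i + 0.1014j - 0.5793k
0.6369 + 0.4984i + 0.1014j - 0.5793k


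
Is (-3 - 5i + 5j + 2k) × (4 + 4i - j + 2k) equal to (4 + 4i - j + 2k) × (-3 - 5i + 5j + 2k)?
No: pq = 9 - 20i + 41j - 13k ≠ 9 - 44i + 5j + 17k = qp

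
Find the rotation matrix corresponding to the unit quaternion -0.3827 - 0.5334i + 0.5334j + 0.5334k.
[[-0.1381, -0.1608, -0.9773], [-0.9773, -0.1381, 0.1608], [-0.1608, 0.9773, -0.1381]]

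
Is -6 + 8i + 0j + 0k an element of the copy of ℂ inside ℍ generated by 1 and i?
Yes. The quaternion -6 + 8i has j- and k-coefficients y = z = 0, so it lies in the complex subalgebra spanned by 1 and i.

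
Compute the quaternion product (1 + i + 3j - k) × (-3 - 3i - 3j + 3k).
12 - 12j + 12k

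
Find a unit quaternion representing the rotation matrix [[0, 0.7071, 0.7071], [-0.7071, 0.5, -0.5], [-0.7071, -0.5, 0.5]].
0.7071 + 0.5j - 0.5k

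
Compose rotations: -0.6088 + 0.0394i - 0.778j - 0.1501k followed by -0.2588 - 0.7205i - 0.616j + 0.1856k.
-0.2654 + 0.6653i + 0.4755j + 0.5107k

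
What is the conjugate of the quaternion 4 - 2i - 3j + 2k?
4 + 2i + 3j - 2k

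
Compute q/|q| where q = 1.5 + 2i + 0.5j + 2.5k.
0.4201 + 0.5601i + 0.14j + 0.7001k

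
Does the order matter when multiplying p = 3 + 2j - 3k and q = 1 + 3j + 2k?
Yes: pq = 3 + 13i + 11j + 3k ≠ 3 - 13i + 11j + 3k = qp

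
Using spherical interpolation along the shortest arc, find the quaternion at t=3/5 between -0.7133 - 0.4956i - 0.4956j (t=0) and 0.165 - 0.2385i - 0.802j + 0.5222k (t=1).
-0.2329 - 0.4089i - 0.8032j + 0.3653k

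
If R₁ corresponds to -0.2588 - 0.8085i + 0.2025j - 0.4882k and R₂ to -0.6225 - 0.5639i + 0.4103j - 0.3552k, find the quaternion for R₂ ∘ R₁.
-0.5513 + 0.5208i - 0.2204j + 0.6134k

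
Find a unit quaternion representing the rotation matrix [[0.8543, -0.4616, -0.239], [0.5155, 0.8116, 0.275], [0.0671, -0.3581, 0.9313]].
0.9483 - 0.1669i - 0.0807j + 0.2576k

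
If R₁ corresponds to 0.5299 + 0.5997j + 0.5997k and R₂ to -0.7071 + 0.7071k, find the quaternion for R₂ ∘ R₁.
-0.7987 - 0.424i - 0.424j - 0.0494k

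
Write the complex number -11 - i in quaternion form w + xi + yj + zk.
-11 - i + 0j + 0k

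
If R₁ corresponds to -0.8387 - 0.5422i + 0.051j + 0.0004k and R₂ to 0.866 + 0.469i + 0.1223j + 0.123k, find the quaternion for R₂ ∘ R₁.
-0.4783 - 0.8691i - 0.1253j - 0.0126k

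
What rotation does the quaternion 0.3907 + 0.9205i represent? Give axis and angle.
axis = (1, 0, 0), θ = 134°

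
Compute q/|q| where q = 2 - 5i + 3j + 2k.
0.3086 - 0.7715i + 0.4629j + 0.3086k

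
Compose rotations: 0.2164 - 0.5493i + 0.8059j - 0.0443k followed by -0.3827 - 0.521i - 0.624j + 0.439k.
0.1533 - 0.2287i - 0.7077j - 0.6507k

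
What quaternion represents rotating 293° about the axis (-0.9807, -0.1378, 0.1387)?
-0.8339 - 0.5413i - 0.0761j + 0.0766k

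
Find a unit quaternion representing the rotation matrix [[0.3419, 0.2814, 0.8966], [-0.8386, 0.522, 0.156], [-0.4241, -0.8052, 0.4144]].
0.7547 - 0.3184i + 0.4375j - 0.371k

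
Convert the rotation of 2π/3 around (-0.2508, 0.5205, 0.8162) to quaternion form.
0.5 - 0.2172i + 0.4508j + 0.7068k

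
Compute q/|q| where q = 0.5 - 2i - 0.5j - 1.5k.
0.1925 - 0.7698i - 0.1925j - 0.5774k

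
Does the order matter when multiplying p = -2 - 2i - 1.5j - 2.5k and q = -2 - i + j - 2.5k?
Yes: pq = -2.75 + 12.25i - 1.5j + 6.5k ≠ -2.75 - 0.25i + 3.5j + 13.5k = qp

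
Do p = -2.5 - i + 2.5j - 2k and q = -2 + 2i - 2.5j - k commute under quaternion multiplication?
No: pq = 11.25 - 10.5i - 3.75j + 4k ≠ 11.25 + 4.5i + 6.25j + 9k = qp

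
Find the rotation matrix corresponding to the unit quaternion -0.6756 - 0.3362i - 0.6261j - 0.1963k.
[[0.1389, 0.1557, 0.978], [0.6862, 0.6969, -0.2085], [-0.714, 0.7001, -0.0101]]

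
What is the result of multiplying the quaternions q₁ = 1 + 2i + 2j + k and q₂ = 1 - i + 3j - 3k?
-8i + 10j + 6k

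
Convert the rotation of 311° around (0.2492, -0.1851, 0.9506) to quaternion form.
-0.91 + 0.1033i - 0.0768j + 0.3942k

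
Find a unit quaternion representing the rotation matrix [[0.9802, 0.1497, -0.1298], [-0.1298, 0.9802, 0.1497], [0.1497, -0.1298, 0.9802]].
0.9925 - 0.0704i - 0.0704j - 0.0704k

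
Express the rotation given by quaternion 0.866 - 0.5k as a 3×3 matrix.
[[0.5, 0.866, 0], [-0.866, 0.5, 0], [0, 0, 1]]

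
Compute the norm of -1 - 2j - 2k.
3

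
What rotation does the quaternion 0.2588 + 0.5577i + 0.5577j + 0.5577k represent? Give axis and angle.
axis = (√3/3, √3/3, √3/3), θ = 5π/6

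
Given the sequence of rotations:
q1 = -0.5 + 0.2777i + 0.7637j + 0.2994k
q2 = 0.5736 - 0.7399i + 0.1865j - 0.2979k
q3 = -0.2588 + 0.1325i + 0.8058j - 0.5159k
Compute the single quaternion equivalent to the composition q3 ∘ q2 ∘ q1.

q2 · q1 = -0.1346 + 0.8126i + 0.4836j - 0.2962k
q3 · q2 · q1 = -0.6153 - 0.2173i - 0.6136j - 0.4446k
-0.6153 - 0.2173i - 0.6136j - 0.4446k


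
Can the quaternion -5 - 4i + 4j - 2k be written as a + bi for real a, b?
No. The quaternion -5 - 4i + 4j - 2k has j-coefficient y = 4 and k-coefficient z = -2, not both zero, so it does not lie in the complex subalgebra spanned by 1 and i.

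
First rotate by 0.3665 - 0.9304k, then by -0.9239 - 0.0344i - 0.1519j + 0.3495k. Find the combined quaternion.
-0.0134 + 0.1287i - 0.0877j + 0.9877k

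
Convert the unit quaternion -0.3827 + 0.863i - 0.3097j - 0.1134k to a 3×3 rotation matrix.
[[0.7825, -0.6213, 0.0413], [-0.4477, -0.5153, 0.7308], [-0.4328, -0.5903, -0.6814]]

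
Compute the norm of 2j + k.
√5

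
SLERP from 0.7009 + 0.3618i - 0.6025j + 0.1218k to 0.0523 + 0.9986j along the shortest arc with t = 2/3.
0.2318 + 0.1394i - 0.9616j + 0.0469k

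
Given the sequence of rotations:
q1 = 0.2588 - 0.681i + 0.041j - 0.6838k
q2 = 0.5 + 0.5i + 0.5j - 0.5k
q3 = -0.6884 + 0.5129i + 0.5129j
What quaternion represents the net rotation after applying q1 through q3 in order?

q2 · q1 = 0.1075 - 0.5325i + 0.8323j - 0.1103k
q3 · q2 · q1 = -0.2278 + 0.3651i - 0.4612j + 0.7759k
-0.2278 + 0.3651i - 0.4612j + 0.7759k


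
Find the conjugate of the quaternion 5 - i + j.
5 + i - j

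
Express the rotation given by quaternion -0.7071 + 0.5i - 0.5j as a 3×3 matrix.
[[0.5, -0.5, 0.7071], [-0.5, 0.5, 0.7071], [-0.7071, -0.7071, 0]]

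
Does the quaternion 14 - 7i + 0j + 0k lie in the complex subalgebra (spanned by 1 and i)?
Yes. The quaternion 14 - 7i has j- and k-coefficients y = z = 0, so it lies in the complex subalgebra spanned by 1 and i.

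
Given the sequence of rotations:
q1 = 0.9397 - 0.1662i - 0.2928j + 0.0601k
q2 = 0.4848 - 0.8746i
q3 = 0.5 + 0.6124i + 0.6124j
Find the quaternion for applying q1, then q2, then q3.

q2 · q1 = 0.3102 - 0.9024i - 0.0894j + 0.2852k
q3 · q2 · q1 = 0.7625 - 0.0866i - 0.0294j + 0.6405k
0.7625 - 0.0866i - 0.0294j + 0.6405k


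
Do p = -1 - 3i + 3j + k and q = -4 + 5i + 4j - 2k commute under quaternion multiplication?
No: pq = 9 - 3i - 17j - 29k ≠ 9 + 17i - 15j + 25k = qp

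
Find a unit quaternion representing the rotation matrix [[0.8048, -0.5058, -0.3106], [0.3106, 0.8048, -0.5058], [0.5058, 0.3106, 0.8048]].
0.9239 + 0.2209i - 0.2209j + 0.2209k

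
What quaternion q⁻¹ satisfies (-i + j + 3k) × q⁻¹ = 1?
0.0909i - 0.0909j - 0.2727k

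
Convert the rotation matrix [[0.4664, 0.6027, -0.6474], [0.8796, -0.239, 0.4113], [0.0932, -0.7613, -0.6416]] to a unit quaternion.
-0.3827 + 0.766i + 0.4838j - 0.1809k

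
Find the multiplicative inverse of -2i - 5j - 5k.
0.037i + 0.0926j + 0.0926k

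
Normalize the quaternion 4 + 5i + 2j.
0.5963 + 0.7454i + 0.2981j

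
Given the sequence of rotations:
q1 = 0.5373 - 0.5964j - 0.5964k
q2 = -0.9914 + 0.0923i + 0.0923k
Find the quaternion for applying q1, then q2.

q2 · q1 = -0.4776 + 0.1046i + 0.6463j + 0.5858k
-0.4776 + 0.1046i + 0.6463j + 0.5858k


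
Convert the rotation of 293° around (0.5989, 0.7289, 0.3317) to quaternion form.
-0.8339 + 0.3306i + 0.4023j + 0.1831k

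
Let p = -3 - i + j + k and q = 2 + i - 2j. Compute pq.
-3 - 3i + 9j + 3k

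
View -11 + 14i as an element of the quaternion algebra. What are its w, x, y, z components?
-11 + 14i + 0j + 0k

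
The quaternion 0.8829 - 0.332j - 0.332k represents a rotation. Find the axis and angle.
axis = (0, -√2/2, -√2/2), θ = 56°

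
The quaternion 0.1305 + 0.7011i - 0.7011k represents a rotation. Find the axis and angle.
axis = (√2/2, 0, -√2/2), θ = 165°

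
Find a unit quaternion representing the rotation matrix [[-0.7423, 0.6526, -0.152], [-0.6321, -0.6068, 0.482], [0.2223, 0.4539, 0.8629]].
-0.3584 + 0.0196i + 0.2611j + 0.8961k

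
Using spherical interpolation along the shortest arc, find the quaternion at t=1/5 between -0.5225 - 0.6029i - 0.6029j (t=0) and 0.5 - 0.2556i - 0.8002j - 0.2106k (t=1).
-0.3314 - 0.5935i - 0.7315j - 0.0534k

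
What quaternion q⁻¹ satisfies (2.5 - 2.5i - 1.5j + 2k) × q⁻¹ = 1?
0.1333 + 0.1333i + 0.08j - 0.1067k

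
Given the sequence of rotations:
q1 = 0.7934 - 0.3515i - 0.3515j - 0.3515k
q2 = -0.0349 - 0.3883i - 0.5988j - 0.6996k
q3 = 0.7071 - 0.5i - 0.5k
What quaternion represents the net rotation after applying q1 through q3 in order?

q2 · q1 = -0.6206 - 0.3312i - 0.3534j - 0.6168k
q3 · q2 · q1 = -0.9128 - 0.1006i - 0.3927j + 0.0509k
-0.9128 - 0.1006i - 0.3927j + 0.0509k


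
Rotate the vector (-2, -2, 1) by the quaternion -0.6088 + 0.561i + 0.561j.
(-2.683, -1.317, -0.259)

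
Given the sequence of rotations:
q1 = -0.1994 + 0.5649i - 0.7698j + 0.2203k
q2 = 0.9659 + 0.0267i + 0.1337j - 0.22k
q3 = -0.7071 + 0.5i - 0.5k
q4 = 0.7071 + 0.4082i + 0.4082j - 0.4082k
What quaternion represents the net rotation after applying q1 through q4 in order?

q2 · q1 = -0.0563 + 0.4004i - 0.9004j + 0.1606k
q3 · q2 · q1 = -0.0801 - 0.7615i + 0.3562j - 0.5356k
q4 · q3 · q2 · q1 = -0.1098 - 0.6444i + 0.7486j + 0.1102k
-0.1098 - 0.6444i + 0.7486j + 0.1102k


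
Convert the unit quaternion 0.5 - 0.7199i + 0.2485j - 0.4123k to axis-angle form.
axis = (-0.8313, 0.2869, -0.4761), θ = 2π/3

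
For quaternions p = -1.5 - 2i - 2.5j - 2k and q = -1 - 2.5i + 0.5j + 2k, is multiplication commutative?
No: pq = 1.75 + 1.75i + 10.75j - 8.25k ≠ 1.75 + 9.75i - 7.25j + 6.25k = qp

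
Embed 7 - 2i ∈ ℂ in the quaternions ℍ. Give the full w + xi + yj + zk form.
7 - 2i + 0j + 0k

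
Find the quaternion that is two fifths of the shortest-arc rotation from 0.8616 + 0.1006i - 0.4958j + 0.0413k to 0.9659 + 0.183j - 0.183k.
0.968 + 0.0642i - 0.2369j - 0.0529k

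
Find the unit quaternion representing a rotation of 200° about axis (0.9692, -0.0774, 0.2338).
-0.1736 + 0.9545i - 0.0762j + 0.2302k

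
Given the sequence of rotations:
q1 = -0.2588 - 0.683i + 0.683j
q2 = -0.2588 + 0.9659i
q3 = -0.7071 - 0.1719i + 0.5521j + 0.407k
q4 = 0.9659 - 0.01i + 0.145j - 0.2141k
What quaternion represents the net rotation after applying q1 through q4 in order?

q2 · q1 = 0.7267 - 0.0732i - 0.1768j + 0.6597k
q3 · q2 · q1 = -0.6973 + 0.363i + 0.6098j - 0.0999k
q4 · q3 · q2 · q1 = -0.7797 + 0.4737i + 0.4092j - 0.0059k
-0.7797 + 0.4737i + 0.4092j - 0.0059k


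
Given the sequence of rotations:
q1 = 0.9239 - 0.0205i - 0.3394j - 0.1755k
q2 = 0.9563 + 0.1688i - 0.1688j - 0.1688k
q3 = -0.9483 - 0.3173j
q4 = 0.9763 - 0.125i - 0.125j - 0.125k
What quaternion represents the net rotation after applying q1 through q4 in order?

q2 · q1 = 0.8001 + 0.1087i - 0.4474j - 0.3845k
q3 · q2 · q1 = -0.9007 + 0.0189i + 0.1704j + 0.3991k
q4 · q3 · q2 · q1 = -0.8058 + 0.1025i + 0.3265j + 0.4833k
-0.8058 + 0.1025i + 0.3265j + 0.4833k


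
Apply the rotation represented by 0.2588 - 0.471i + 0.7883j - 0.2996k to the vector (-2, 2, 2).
(1.05, 2.092, -2.554)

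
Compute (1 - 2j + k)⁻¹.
0.1667 + 0.3333j - 0.1667k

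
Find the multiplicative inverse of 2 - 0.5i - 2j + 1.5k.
0.1905 + 0.0476i + 0.1905j - 0.1429k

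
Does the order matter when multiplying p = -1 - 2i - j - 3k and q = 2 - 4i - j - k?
Yes: pq = -14 - 2i + 9j - 7k ≠ -14 + 2i - 11j - 3k = qp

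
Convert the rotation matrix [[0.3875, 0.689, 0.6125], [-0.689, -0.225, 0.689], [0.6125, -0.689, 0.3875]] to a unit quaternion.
0.6225 - 0.5534i - 0.5534k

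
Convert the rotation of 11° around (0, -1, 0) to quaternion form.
0.9954 - 0.0958j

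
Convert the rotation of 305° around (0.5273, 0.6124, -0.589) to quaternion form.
-0.887 + 0.2435i + 0.2828j - 0.272k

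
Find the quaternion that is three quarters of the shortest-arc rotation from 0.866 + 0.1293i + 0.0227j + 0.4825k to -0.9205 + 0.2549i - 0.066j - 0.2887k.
0.9234 - 0.1606i + 0.0561j + 0.344k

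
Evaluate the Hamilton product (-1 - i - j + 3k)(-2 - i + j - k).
5 + i - 3j - 7k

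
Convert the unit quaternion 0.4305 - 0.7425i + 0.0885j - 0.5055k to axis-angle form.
axis = (-0.8226, 0.0981, -0.5601), θ = 129°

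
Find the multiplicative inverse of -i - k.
0.5i + 0.5k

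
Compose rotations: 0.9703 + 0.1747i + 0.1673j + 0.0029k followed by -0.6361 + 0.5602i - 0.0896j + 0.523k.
-0.7016 + 0.3447i - 0.1036j + 0.615k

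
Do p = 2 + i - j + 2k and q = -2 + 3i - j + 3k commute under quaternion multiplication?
No: pq = -14 + 3i + 3j + 4k ≠ -14 + 5i - 3j = qp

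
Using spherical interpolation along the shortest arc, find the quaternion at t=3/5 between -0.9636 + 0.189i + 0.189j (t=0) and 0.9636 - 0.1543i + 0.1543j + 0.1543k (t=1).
-0.9806 + 0.1712i - 0.0169j - 0.094k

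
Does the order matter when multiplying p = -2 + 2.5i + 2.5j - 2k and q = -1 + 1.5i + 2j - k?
Yes: pq = -8.75 - 4i - 7j + 5.25k ≠ -8.75 - 7i - 6j + 2.75k = qp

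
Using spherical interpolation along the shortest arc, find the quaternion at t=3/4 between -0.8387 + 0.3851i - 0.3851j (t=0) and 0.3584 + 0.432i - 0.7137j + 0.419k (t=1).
0.0216 + 0.5193i - 0.7692j + 0.3717k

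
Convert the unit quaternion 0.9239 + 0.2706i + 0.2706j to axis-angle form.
axis = (√2/2, √2/2, 0), θ = π/4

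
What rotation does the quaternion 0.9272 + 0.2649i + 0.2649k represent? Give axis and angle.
axis = (√2/2, 0, √2/2), θ = 44°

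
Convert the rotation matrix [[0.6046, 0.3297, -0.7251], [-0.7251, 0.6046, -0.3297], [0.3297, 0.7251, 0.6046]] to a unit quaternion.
0.8387 + 0.3144i - 0.3144j - 0.3144k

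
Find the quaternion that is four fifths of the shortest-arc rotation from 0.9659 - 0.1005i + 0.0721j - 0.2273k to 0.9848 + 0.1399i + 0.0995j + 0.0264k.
0.9909 + 0.0923i + 0.0949j - 0.0251k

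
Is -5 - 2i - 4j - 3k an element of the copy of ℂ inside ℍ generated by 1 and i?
No. The quaternion -5 - 2i - 4j - 3k has j-coefficient y = -4 and k-coefficient z = -3, not both zero, so it does not lie in the complex subalgebra spanned by 1 and i.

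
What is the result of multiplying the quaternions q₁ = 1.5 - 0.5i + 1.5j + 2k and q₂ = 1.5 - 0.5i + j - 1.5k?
3.5 - 5.75i + 2j + k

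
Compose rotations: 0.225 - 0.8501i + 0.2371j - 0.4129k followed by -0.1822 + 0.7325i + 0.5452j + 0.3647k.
0.603 + 0.0081i + 0.0719j + 0.7944k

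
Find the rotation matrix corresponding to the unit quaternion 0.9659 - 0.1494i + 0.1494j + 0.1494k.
[[0.9107, -0.3333, 0.244], [0.244, 0.9107, 0.3333], [-0.3333, -0.244, 0.9107]]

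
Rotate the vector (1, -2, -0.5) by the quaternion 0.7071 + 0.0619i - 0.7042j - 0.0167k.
(0.634, -2.062, 0.771)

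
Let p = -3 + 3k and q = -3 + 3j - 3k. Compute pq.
18 - 9i - 9j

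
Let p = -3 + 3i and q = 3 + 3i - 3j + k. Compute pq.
-18 + 6j - 12k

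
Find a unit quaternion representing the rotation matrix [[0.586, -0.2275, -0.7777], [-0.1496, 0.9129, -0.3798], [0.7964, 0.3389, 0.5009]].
0.866 + 0.2075i - 0.4544j + 0.0225k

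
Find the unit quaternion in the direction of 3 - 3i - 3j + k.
0.5669 - 0.5669i - 0.5669j + 0.189k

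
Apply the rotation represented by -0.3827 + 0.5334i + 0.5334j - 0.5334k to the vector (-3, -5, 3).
(-3.322, -2.724, 4.955)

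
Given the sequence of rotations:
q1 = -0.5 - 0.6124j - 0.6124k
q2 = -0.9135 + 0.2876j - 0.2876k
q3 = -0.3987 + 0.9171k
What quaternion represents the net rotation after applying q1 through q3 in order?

q2 · q1 = 0.4567 - 0.3523i + 0.4156j + 0.7032k
q3 · q2 · q1 = -0.827 - 0.2407i - 0.4888j + 0.1385k
-0.827 - 0.2407i - 0.4888j + 0.1385k


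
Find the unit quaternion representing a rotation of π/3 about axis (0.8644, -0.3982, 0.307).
0.866 + 0.4322i - 0.1991j + 0.1535k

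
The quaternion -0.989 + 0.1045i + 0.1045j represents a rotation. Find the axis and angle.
axis = (√2/2, √2/2, 0), θ = 343°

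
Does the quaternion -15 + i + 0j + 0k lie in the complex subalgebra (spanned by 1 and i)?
Yes. The quaternion -15 + i has j- and k-coefficients y = z = 0, so it lies in the complex subalgebra spanned by 1 and i.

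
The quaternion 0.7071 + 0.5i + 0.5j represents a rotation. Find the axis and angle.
axis = (√2/2, √2/2, 0), θ = π/2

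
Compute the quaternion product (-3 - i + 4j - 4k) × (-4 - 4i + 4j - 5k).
-28 + 12i - 17j + 43k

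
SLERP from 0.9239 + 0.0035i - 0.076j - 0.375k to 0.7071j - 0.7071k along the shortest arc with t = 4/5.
0.2535 + 0.001i + 0.6193j - 0.7431k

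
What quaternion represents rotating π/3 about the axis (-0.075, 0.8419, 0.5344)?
0.866 - 0.0375i + 0.4209j + 0.2672k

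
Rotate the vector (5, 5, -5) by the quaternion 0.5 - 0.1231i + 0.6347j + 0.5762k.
(-8.475, -0.645, -1.661)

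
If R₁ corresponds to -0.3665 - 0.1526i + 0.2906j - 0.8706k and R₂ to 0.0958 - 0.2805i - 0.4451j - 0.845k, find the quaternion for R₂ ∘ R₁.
-0.6842 + 0.7212i + 0.0757j + 0.0769k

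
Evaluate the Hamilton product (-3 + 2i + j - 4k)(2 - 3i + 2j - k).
-6 + 20i + 10j + 2k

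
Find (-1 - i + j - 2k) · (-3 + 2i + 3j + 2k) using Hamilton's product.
6 + 9i - 8j - k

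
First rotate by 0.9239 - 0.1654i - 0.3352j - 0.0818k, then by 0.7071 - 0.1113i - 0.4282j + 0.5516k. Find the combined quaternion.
0.5365 + 0.0001i - 0.733j + 0.4183k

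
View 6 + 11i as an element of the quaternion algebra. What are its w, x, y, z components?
6 + 11i + 0j + 0k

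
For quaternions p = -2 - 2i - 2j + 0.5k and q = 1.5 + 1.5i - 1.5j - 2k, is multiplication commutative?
No: pq = -2 - 1.25i - 3.25j + 10.75k ≠ -2 - 10.75i + 3.25j - 1.25k = qp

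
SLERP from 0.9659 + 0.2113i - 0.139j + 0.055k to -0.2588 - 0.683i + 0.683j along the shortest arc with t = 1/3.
0.8215 + 0.4281i - 0.3743j + 0.0409k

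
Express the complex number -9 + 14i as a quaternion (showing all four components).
-9 + 14i + 0j + 0k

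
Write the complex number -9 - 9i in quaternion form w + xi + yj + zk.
-9 - 9i + 0j + 0k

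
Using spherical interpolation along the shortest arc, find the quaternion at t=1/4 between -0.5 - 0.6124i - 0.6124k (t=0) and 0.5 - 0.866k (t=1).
-0.2635 - 0.5244i - 0.8097k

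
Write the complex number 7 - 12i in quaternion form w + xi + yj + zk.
7 - 12i + 0j + 0k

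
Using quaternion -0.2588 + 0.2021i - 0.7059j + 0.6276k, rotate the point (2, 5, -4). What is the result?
(-3.847, 2.558, -4.864)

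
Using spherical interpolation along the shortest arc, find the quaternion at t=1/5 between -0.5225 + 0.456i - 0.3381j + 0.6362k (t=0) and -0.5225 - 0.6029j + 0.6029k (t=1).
-0.5348 + 0.3712i - 0.4015j + 0.6442k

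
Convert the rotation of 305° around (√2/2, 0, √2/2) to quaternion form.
-0.887 + 0.3265i + 0.3265k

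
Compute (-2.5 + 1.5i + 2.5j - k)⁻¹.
-0.1587 - 0.0952i - 0.1587j + 0.0635k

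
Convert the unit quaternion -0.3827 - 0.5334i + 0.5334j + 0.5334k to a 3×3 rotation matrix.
[[-0.1381, -0.1608, -0.9773], [-0.9773, -0.1381, 0.1608], [-0.1608, 0.9773, -0.1381]]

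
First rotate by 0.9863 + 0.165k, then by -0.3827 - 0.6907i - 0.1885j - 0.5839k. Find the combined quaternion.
-0.2811 - 0.7123i - 0.072j - 0.639k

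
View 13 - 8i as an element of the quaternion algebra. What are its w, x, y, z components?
13 - 8i + 0j + 0k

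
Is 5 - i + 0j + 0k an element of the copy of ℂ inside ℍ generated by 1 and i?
Yes. The quaternion 5 - i has j- and k-coefficients y = z = 0, so it lies in the complex subalgebra spanned by 1 and i.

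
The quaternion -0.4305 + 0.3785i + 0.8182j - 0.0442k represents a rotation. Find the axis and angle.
axis = (0.4193, 0.9065, -0.049), θ = 231°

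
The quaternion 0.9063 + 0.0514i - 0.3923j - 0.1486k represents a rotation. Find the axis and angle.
axis = (0.1216, -0.9282, -0.3516), θ = 50°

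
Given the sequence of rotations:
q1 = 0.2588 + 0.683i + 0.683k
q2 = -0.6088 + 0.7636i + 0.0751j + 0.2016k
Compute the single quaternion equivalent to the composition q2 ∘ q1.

q2 · q1 = -0.8168 - 0.1669i - 0.3644j - 0.4149k
-0.8168 - 0.1669i - 0.3644j - 0.4149k


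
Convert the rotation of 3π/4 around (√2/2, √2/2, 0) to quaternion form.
0.3827 + 0.6533i + 0.6533j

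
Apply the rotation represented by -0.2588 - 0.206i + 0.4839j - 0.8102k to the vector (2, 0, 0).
(-1.562, 0.44, 1.169)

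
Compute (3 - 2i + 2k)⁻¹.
0.1765 + 0.1176i - 0.1176k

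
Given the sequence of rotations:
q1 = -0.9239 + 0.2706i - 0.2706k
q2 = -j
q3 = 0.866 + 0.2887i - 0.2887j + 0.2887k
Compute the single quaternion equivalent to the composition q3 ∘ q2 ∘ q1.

q2 · q1 = 0.2706i + 0.9239j + 0.2706k
q3 · q2 · q1 = 0.1105 - 0.1105i + 0.8001j + 0.5792k
0.1105 - 0.1105i + 0.8001j + 0.5792k


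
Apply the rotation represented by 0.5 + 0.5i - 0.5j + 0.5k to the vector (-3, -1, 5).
(1, -5, -3)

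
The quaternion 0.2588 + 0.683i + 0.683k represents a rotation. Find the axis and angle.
axis = (√2/2, 0, √2/2), θ = 5π/6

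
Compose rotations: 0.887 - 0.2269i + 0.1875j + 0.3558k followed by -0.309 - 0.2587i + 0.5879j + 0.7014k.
-0.6926 - 0.0817i + 0.3964j + 0.5971k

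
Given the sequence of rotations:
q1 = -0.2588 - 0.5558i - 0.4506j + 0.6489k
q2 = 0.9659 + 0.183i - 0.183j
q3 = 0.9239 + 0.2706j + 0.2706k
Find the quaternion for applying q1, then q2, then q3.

q2 · q1 = -0.2307 - 0.703i - 0.5066j + 0.4426k
q3 · q2 · q1 = -0.1958 - 0.3926i - 0.7207j + 0.5367k
-0.1958 - 0.3926i - 0.7207j + 0.5367k


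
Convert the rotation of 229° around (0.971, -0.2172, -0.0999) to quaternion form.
-0.4147 + 0.8836i - 0.1976j - 0.0909k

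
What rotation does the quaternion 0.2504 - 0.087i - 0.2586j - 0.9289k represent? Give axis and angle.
axis = (-0.0899, -0.2671, -0.9595), θ = 151°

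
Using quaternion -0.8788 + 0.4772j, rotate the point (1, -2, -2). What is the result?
(2.222, -2, -0.25)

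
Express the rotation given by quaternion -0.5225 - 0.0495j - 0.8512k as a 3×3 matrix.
[[-0.454, -0.8895, 0.0517], [0.8895, -0.4491, 0.0843], [-0.0517, 0.0843, 0.9951]]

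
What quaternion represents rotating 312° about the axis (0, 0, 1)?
-0.9135 + 0.4067k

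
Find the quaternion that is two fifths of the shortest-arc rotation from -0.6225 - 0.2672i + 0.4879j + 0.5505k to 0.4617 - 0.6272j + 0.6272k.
-0.6975 - 0.1963i + 0.6847j + 0.0783k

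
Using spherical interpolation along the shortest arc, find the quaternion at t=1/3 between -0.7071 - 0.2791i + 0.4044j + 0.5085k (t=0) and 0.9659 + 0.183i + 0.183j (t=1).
-0.8647 - 0.2675i + 0.2209j + 0.3633k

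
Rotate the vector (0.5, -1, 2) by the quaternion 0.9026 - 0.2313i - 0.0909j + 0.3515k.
(0.307, 0.4, 2.235)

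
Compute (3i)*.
-3i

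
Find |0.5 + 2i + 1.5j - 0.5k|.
2.598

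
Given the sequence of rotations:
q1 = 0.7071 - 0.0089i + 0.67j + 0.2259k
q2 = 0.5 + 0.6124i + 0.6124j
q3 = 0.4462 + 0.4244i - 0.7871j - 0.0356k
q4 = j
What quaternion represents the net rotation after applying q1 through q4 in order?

q2 · q1 = -0.0513 + 0.5669i + 0.6297j + 0.5287k
q3 · q2 · q1 = 0.251 - 0.1625i + 0.0768j + 0.9512k
q4 · q3 · q2 · q1 = -0.0768 + 0.9512i + 0.251j + 0.1625k
-0.0768 + 0.9512i + 0.251j + 0.1625k


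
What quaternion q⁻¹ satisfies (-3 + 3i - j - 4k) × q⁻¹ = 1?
-0.0857 - 0.0857i + 0.0286j + 0.1143k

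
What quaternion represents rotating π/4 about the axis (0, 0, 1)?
0.9239 + 0.3827k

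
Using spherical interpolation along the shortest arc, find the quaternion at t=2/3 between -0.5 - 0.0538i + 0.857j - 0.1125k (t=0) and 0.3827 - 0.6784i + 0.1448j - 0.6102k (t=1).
0.082 - 0.6055i + 0.543j - 0.576k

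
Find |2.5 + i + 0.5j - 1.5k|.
3.122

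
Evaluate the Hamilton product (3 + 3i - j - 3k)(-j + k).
2 - 4i - 6j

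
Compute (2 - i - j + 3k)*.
2 + i + j - 3k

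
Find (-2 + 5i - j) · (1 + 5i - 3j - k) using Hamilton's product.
-30 - 4i + 10j - 8k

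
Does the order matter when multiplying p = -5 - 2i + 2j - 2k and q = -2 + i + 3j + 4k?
Yes: pq = 14 + 13i - 13j - 24k ≠ 14 - 15i - 25j - 8k = qp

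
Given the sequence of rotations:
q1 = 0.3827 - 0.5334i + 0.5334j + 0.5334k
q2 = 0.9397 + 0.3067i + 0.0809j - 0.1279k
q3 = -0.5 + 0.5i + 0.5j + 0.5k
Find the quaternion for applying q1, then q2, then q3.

q2 · q1 = 0.5483 - 0.2725i + 0.4368j + 0.659k
q3 · q2 · q1 = -0.6858 + 0.5215i - 0.41j + 0.2993k
-0.6858 + 0.5215i - 0.41j + 0.2993k


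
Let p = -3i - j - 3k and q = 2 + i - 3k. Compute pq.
-6 - 3i - 14j - 5k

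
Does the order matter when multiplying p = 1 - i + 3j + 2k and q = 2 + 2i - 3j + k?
Yes: pq = 11 + 9i + 8j + 2k ≠ 11 - 9i - 2j + 8k = qp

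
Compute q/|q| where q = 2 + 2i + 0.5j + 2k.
0.5714 + 0.5714i + 0.1429j + 0.5714k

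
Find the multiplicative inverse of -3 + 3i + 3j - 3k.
-0.0833 - 0.0833i - 0.0833j + 0.0833k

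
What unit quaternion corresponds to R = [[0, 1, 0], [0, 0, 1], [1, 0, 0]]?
-0.5 + 0.5i + 0.5j + 0.5k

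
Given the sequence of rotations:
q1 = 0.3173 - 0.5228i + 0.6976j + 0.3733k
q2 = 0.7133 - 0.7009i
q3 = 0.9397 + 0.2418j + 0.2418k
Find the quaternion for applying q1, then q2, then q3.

q2 · q1 = -0.1401 - 0.5953i + 0.7592j - 0.2227k
q3 · q2 · q1 = -0.2614 - 0.7968i + 0.5356j - 0.0992k
-0.2614 - 0.7968i + 0.5356j - 0.0992k


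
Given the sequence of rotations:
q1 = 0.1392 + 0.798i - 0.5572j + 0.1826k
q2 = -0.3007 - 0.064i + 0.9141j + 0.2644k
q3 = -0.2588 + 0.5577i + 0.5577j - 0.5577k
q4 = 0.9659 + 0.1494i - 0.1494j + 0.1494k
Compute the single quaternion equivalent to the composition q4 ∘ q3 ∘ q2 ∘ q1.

q2 · q1 = 0.4703 + 0.0654i + 0.5175j - 0.7119k
q3 · q2 · q1 = -0.8438 + 0.1369i + 0.4889j + 0.1741k
q4 · q3 · q2 · q1 = -0.7884 - 0.0929i + 0.5927j + 0.1356k
-0.7884 - 0.0929i + 0.5927j + 0.1356k


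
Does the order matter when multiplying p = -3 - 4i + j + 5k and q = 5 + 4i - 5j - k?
Yes: pq = 11 - 8i + 36j + 44k ≠ 11 - 56i + 4j + 12k = qp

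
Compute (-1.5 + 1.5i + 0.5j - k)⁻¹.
-0.2609 - 0.2609i - 0.087j + 0.1739k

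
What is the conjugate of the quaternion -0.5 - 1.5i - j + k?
-0.5 + 1.5i + j - k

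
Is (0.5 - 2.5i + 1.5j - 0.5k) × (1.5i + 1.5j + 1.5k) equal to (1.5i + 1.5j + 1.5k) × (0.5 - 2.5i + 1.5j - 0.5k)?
No: pq = 2.25 + 3.75i + 3.75j - 5.25k ≠ 2.25 - 2.25i - 2.25j + 6.75k = qp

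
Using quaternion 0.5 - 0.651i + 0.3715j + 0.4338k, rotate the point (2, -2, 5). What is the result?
(1.564, 5.215, -1.833)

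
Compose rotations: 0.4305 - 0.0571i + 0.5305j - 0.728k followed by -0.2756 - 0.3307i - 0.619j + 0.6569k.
0.6691 - 0.0245i - 0.6909j + 0.2727k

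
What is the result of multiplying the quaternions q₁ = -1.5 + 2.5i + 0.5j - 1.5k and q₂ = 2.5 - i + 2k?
1.75 + 8.75i - 2.25j - 6.25k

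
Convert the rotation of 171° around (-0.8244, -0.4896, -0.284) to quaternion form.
0.0785 - 0.8219i - 0.4881j - 0.2831k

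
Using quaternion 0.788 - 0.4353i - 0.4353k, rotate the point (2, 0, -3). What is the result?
(0.105, -3.43, -1.105)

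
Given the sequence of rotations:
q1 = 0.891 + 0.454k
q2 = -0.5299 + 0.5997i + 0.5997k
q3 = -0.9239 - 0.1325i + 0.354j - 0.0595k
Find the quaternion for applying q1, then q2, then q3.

q2 · q1 = -0.7444 + 0.5343i - 0.2723j + 0.2938k
q3 · q2 · q1 = 0.8724 - 0.3072i - 0.0048j - 0.3802k
0.8724 - 0.3072i - 0.0048j - 0.3802k


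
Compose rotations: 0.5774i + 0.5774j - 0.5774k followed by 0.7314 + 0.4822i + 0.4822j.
-0.5568 + 0.1439i + 0.7007j - 0.4223k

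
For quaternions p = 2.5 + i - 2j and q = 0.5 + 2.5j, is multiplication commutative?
No: pq = 6.25 + 0.5i + 5.25j + 2.5k ≠ 6.25 + 0.5i + 5.25j - 2.5k = qp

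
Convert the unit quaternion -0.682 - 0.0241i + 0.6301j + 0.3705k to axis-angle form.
axis = (-0.033, 0.8616, 0.5066), θ = 266°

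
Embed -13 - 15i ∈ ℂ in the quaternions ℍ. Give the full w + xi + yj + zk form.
-13 - 15i + 0j + 0k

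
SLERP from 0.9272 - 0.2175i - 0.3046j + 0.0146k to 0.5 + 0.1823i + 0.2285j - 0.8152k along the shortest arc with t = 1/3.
0.9283 - 0.0915i - 0.1395j - 0.3322k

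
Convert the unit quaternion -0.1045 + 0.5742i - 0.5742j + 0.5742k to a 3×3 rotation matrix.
[[-0.3188, -0.5394, 0.7794], [-0.7794, -0.3188, -0.5394], [0.5394, -0.7794, -0.3188]]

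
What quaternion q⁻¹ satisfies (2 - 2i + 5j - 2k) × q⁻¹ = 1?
0.0541 + 0.0541i - 0.1351j + 0.0541k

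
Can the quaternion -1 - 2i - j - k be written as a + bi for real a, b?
No. The quaternion -1 - 2i - j - k has j-coefficient y = -1 and k-coefficient z = -1, not both zero, so it does not lie in the complex subalgebra spanned by 1 and i.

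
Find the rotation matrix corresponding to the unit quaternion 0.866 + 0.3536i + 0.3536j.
[[0.7499, 0.2501, 0.6124], [0.2501, 0.7499, -0.6124], [-0.6124, 0.6124, 0.4999]]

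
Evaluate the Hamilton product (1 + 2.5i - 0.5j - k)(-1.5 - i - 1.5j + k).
1.25 - 6.75i - 2.25j - 1.75k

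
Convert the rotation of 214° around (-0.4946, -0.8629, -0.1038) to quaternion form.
-0.2924 - 0.473i - 0.8252j - 0.0993k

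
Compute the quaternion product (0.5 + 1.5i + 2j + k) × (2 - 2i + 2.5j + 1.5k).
-2.5 + 2.5i + j + 10.5k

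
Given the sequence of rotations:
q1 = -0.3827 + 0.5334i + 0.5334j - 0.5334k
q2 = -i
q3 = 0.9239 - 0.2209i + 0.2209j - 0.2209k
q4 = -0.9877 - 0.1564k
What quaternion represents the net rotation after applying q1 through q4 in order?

q2 · q1 = 0.5334 + 0.3827i - 0.5334j - 0.5334k
q3 · q2 · q1 = 0.5773 + 0.0001i - 0.5773j - 0.5773k
q4 · q3 · q2 · q1 = -0.6605 - 0.0904i + 0.5702j + 0.4799k
-0.6605 - 0.0904i + 0.5702j + 0.4799k


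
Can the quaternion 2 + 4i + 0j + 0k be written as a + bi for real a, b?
Yes. The quaternion 2 + 4i has j- and k-coefficients y = z = 0, so it lies in the complex subalgebra spanned by 1 and i.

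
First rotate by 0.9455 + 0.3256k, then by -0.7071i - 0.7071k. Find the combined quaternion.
0.2302 - 0.6686i + 0.2302j - 0.6686k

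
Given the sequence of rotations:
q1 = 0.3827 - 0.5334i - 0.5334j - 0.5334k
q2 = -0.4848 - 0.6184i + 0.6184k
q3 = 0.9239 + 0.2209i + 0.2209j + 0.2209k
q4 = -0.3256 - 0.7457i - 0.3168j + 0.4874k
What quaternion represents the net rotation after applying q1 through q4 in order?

q2 · q1 = -0.1855 + 0.3518i - 0.4011j + 0.8251k
q3 · q2 · q1 = -0.3428 + 0.5549i - 0.5161j + 0.555k
q4 · q3 · q2 · q1 = 0.0914 + 0.1507i + 0.961j + 0.2129k
0.0914 + 0.1507i + 0.961j + 0.2129k


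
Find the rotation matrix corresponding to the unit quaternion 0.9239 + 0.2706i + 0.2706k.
[[0.8536, -0.5, 0.1464], [0.5, 0.7071, -0.5], [0.1464, 0.5, 0.8536]]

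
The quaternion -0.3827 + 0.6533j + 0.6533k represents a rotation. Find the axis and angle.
axis = (0, √2/2, √2/2), θ = 5π/4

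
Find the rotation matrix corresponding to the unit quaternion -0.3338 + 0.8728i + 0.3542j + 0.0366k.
[[0.7464, 0.6427, -0.1726], [0.5939, -0.5262, 0.6086], [0.3004, -0.5568, -0.7745]]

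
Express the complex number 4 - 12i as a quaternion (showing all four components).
4 - 12i + 0j + 0k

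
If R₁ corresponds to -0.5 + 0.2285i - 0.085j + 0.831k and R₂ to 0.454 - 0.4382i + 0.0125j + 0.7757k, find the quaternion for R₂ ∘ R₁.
-0.7704 + 0.3992i + 0.4966j + 0.0238k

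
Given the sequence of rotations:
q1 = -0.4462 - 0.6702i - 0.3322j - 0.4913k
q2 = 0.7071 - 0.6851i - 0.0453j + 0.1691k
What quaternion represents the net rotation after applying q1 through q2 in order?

q2 · q1 = -0.7066 - 0.0898i - 0.6646j - 0.2256k
-0.7066 - 0.0898i - 0.6646j - 0.2256k


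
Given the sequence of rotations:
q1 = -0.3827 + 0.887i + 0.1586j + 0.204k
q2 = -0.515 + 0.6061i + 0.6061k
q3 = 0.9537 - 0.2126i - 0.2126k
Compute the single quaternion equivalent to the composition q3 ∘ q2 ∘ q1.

q2 · q1 = -0.4642 - 0.7849i + 0.3323j - 0.2409k
q3 · q2 · q1 = -0.6608 - 0.5792i + 0.4326j - 0.2017k
-0.6608 - 0.5792i + 0.4326j - 0.2017k


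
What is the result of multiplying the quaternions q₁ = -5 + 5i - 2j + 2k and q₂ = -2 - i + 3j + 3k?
15 - 17i - 28j - 6k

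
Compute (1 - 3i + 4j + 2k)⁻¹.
0.0333 + 0.1i - 0.1333j - 0.0667k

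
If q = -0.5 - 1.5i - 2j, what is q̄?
-0.5 + 1.5i + 2j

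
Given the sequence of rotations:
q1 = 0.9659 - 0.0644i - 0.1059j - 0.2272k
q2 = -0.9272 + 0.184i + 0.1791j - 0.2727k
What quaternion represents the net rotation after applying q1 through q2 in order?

q2 · q1 = -0.9267 + 0.1679i + 0.3305j - 0.0607k
-0.9267 + 0.1679i + 0.3305j - 0.0607k


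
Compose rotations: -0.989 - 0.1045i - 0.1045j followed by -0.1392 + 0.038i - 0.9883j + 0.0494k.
0.0384 - 0.0179i + 0.9868j - 0.1561k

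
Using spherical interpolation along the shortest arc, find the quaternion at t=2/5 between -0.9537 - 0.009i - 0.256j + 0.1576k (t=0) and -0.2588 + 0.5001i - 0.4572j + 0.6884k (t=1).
-0.7764 + 0.2316i - 0.3927j + 0.4352k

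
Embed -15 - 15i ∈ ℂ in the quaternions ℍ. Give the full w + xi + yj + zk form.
-15 - 15i + 0j + 0k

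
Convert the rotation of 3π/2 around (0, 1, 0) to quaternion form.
-0.7071 + 0.7071j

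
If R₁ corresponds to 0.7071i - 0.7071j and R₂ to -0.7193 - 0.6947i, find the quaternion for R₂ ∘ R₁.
0.4912 - 0.5086i + 0.5086j + 0.4912k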